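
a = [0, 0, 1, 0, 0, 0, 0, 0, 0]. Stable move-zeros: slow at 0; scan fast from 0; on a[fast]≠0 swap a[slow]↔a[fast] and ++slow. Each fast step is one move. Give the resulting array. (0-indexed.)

(s=0,f=0) a[fast]=0 → fast++
(s=0,f=1) a[fast]=0 → fast++
(s=0,f=2) a[fast]=1≠0 swap→a[0]=1 → slow++,fast++
(s=1,f=3) a[fast]=0 → fast++
(s=1,f=4) a[fast]=0 → fast++
(s=1,f=5) a[fast]=0 → fast++
(s=1,f=6) a[fast]=0 → fast++
(s=1,f=7) a[fast]=0 → fast++
(s=1,f=8) a[fast]=0 → fast++

[1, 0, 0, 0, 0, 0, 0, 0, 0]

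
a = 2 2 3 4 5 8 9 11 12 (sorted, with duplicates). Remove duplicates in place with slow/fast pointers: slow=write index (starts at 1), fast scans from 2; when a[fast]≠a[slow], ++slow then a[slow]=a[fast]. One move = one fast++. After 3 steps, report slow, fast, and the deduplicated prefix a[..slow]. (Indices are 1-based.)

(s=1,f=2) a[fast]=2=a[slow] dup → fast++
(s=1,f=3) a[fast]=3≠a[slow]=2 write a[2]=3 → slow++,fast++
(s=2,f=4) a[fast]=4≠a[slow]=3 write a[3]=4 → slow++,fast++

slow=3, fast=5, prefix=[2, 3, 4]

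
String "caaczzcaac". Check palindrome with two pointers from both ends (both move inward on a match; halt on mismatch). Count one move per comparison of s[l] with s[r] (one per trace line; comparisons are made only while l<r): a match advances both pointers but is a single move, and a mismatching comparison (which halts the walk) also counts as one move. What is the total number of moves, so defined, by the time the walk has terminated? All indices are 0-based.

5 moves

l=0 r=9: 'c'=='c', l++,r--
l=1 r=8: 'a'=='a', l++,r--
l=2 r=7: 'a'=='a', l++,r--
l=3 r=6: 'c'=='c', l++,r--
l=4 r=5: 'z'=='z', l++,r--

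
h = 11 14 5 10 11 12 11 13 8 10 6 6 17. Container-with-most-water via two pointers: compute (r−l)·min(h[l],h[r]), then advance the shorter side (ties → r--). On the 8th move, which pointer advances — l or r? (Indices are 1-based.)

[1,13] min(11,17)*12=132 best=132 * → l++
[2,13] min(14,17)*11=154 best=154 * → l++
[3,13] min(5,17)*10=50 best=154 → l++
[4,13] min(10,17)*9=90 best=154 → l++
[5,13] min(11,17)*8=88 best=154 → l++
[6,13] min(12,17)*7=84 best=154 → l++
[7,13] min(11,17)*6=66 best=154 → l++
[8,13] min(13,17)*5=65 best=154 → l++

l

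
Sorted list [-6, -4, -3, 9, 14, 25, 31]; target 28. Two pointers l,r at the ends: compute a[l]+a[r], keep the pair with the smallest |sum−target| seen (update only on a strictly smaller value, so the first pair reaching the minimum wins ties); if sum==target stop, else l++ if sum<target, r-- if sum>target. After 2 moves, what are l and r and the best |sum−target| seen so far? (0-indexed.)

[0,6] -6+31=25 d=3 * → l++
[1,6] -4+31=27 d=1 * → l++

l=2, r=6, best |Δ|=1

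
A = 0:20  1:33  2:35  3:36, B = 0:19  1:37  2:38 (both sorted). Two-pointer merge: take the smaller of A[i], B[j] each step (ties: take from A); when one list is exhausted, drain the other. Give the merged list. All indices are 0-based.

[19, 20, 33, 35, 36, 37, 38]

[i=0,j=0] A[i]=20>B[j]=19 take 19 → j++
[i=0,j=1] A[i]=20<=B[j]=37 take 20 → i++
[i=1,j=1] A[i]=33<=B[j]=37 take 33 → i++
[i=2,j=1] A[i]=35<=B[j]=37 take 35 → i++
[i=3,j=1] A[i]=36<=B[j]=37 take 36 → i++
[i=4,j=1] A done, take B[j]=37 → j++
[i=4,j=2] A done, take B[j]=38 → j++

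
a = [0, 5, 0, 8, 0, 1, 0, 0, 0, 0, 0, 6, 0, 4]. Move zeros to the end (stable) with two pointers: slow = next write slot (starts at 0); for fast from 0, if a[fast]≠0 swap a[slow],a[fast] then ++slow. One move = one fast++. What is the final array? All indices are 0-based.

(s=0,f=0) a[fast]=0 → fast++
(s=0,f=1) a[fast]=5≠0 swap→a[0]=5 → slow++,fast++
(s=1,f=2) a[fast]=0 → fast++
(s=1,f=3) a[fast]=8≠0 swap→a[1]=8 → slow++,fast++
(s=2,f=4) a[fast]=0 → fast++
(s=2,f=5) a[fast]=1≠0 swap→a[2]=1 → slow++,fast++
(s=3,f=6) a[fast]=0 → fast++
(s=3,f=7) a[fast]=0 → fast++
(s=3,f=8) a[fast]=0 → fast++
(s=3,f=9) a[fast]=0 → fast++
(s=3,f=10) a[fast]=0 → fast++
(s=3,f=11) a[fast]=6≠0 swap→a[3]=6 → slow++,fast++
(s=4,f=12) a[fast]=0 → fast++
(s=4,f=13) a[fast]=4≠0 swap→a[4]=4 → slow++,fast++

[5, 8, 1, 6, 4, 0, 0, 0, 0, 0, 0, 0, 0, 0]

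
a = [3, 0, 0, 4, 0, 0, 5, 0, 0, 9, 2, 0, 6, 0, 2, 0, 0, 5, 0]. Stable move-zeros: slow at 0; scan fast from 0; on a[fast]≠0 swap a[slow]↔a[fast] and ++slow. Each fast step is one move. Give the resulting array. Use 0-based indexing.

[3, 4, 5, 9, 2, 6, 2, 5, 0, 0, 0, 0, 0, 0, 0, 0, 0, 0, 0]

(s=0,f=0) a[fast]=3≠0 swap→a[0]=3 → slow++,fast++
(s=1,f=1) a[fast]=0 → fast++
(s=1,f=2) a[fast]=0 → fast++
(s=1,f=3) a[fast]=4≠0 swap→a[1]=4 → slow++,fast++
(s=2,f=4) a[fast]=0 → fast++
(s=2,f=5) a[fast]=0 → fast++
(s=2,f=6) a[fast]=5≠0 swap→a[2]=5 → slow++,fast++
(s=3,f=7) a[fast]=0 → fast++
(s=3,f=8) a[fast]=0 → fast++
(s=3,f=9) a[fast]=9≠0 swap→a[3]=9 → slow++,fast++
(s=4,f=10) a[fast]=2≠0 swap→a[4]=2 → slow++,fast++
(s=5,f=11) a[fast]=0 → fast++
(s=5,f=12) a[fast]=6≠0 swap→a[5]=6 → slow++,fast++
(s=6,f=13) a[fast]=0 → fast++
(s=6,f=14) a[fast]=2≠0 swap→a[6]=2 → slow++,fast++
(s=7,f=15) a[fast]=0 → fast++
(s=7,f=16) a[fast]=0 → fast++
(s=7,f=17) a[fast]=5≠0 swap→a[7]=5 → slow++,fast++
(s=8,f=18) a[fast]=0 → fast++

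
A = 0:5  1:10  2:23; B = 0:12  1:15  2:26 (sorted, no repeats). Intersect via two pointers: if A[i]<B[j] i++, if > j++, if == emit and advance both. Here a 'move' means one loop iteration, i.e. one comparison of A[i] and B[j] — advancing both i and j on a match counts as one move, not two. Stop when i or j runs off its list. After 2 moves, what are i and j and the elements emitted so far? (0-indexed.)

i=2, j=0, emitted=[]

i=0 j=0: 5<12, i++
i=1 j=0: 10<12, i++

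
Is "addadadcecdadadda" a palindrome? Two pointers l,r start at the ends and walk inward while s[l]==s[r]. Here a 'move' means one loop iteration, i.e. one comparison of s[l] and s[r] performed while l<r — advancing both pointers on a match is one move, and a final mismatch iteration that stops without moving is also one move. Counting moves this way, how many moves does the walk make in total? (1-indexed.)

[1,17] 'a'=='a' → l++,r--
[2,16] 'd'=='d' → l++,r--
[3,15] 'd'=='d' → l++,r--
[4,14] 'a'=='a' → l++,r--
[5,13] 'd'=='d' → l++,r--
[6,12] 'a'=='a' → l++,r--
[7,11] 'd'=='d' → l++,r--
[8,10] 'c'=='c' → l++,r--

8 moves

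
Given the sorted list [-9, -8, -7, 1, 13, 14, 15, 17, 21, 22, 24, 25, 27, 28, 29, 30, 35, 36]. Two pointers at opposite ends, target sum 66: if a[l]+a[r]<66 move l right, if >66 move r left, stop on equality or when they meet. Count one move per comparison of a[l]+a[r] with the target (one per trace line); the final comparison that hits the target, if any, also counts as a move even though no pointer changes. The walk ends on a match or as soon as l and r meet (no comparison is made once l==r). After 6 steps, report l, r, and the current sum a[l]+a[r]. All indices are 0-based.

l=6, r=17, sum=51

l=0 r=17: -9+36=27 <66, l++
l=1 r=17: -8+36=28 <66, l++
l=2 r=17: -7+36=29 <66, l++
l=3 r=17: 1+36=37 <66, l++
l=4 r=17: 13+36=49 <66, l++
l=5 r=17: 14+36=50 <66, l++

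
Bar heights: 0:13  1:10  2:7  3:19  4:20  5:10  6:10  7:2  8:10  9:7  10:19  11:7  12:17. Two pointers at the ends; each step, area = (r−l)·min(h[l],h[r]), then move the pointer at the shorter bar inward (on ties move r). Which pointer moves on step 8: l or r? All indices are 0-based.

r

[0,12] min(13,17)*12=156 best=156 * → l++
[1,12] min(10,17)*11=110 best=156 → l++
[2,12] min(7,17)*10=70 best=156 → l++
[3,12] min(19,17)*9=153 best=156 → r--
[3,11] min(19,7)*8=56 best=156 → r--
[3,10] min(19,19)*7=133 best=156 → r--
[3,9] min(19,7)*6=42 best=156 → r--
[3,8] min(19,10)*5=50 best=156 → r--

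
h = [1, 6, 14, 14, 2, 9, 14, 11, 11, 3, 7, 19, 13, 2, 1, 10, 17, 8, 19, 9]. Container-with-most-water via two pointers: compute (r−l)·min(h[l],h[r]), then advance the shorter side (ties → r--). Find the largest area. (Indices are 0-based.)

[0,19] min(1,9)*19=19 best=19 * → l++
[1,19] min(6,9)*18=108 best=108 * → l++
[2,19] min(14,9)*17=153 best=153 * → r--
[2,18] min(14,19)*16=224 best=224 * → l++
[3,18] min(14,19)*15=210 best=224 → l++
[4,18] min(2,19)*14=28 best=224 → l++
[5,18] min(9,19)*13=117 best=224 → l++
[6,18] min(14,19)*12=168 best=224 → l++
[7,18] min(11,19)*11=121 best=224 → l++
[8,18] min(11,19)*10=110 best=224 → l++
[9,18] min(3,19)*9=27 best=224 → l++
[10,18] min(7,19)*8=56 best=224 → l++
[11,18] min(19,19)*7=133 best=224 → r--
[11,17] min(19,8)*6=48 best=224 → r--
[11,16] min(19,17)*5=85 best=224 → r--
[11,15] min(19,10)*4=40 best=224 → r--
[11,14] min(19,1)*3=3 best=224 → r--
[11,13] min(19,2)*2=4 best=224 → r--
[11,12] min(19,13)*1=13 best=224 → r--

max area = 224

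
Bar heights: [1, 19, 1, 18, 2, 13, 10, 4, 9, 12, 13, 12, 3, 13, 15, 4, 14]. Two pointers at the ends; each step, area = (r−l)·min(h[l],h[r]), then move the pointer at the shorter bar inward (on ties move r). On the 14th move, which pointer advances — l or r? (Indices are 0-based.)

r

[0,16] min(1,14)*16=16 best=16 * → l++
[1,16] min(19,14)*15=210 best=210 * → r--
[1,15] min(19,4)*14=56 best=210 → r--
[1,14] min(19,15)*13=195 best=210 → r--
[1,13] min(19,13)*12=156 best=210 → r--
[1,12] min(19,3)*11=33 best=210 → r--
[1,11] min(19,12)*10=120 best=210 → r--
[1,10] min(19,13)*9=117 best=210 → r--
[1,9] min(19,12)*8=96 best=210 → r--
[1,8] min(19,9)*7=63 best=210 → r--
[1,7] min(19,4)*6=24 best=210 → r--
[1,6] min(19,10)*5=50 best=210 → r--
[1,5] min(19,13)*4=52 best=210 → r--
[1,4] min(19,2)*3=6 best=210 → r--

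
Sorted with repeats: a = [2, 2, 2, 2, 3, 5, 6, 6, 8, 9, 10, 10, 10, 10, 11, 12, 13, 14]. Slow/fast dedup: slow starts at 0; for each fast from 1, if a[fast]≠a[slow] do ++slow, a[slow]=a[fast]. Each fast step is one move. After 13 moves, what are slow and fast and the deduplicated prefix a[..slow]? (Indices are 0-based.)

slow=6, fast=14, prefix=[2, 3, 5, 6, 8, 9, 10]

slow=0 fast=1: a[fast]=2=a[slow] dup, fast++
slow=0 fast=2: a[fast]=2=a[slow] dup, fast++
slow=0 fast=3: a[fast]=2=a[slow] dup, fast++
slow=0 fast=4: a[fast]=3≠a[slow]=2 write a[1]=3, slow++,fast++
slow=1 fast=5: a[fast]=5≠a[slow]=3 write a[2]=5, slow++,fast++
slow=2 fast=6: a[fast]=6≠a[slow]=5 write a[3]=6, slow++,fast++
slow=3 fast=7: a[fast]=6=a[slow] dup, fast++
slow=3 fast=8: a[fast]=8≠a[slow]=6 write a[4]=8, slow++,fast++
slow=4 fast=9: a[fast]=9≠a[slow]=8 write a[5]=9, slow++,fast++
slow=5 fast=10: a[fast]=10≠a[slow]=9 write a[6]=10, slow++,fast++
slow=6 fast=11: a[fast]=10=a[slow] dup, fast++
slow=6 fast=12: a[fast]=10=a[slow] dup, fast++
slow=6 fast=13: a[fast]=10=a[slow] dup, fast++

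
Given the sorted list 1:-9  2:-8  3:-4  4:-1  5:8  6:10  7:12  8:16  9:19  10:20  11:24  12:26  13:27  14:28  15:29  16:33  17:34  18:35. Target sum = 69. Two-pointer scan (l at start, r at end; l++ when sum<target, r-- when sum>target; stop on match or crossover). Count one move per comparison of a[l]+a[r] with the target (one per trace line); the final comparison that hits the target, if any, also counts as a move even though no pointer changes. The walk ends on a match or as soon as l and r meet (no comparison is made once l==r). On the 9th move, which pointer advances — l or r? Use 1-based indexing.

l=1 r=18: -9+35=26 <69, l++
l=2 r=18: -8+35=27 <69, l++
l=3 r=18: -4+35=31 <69, l++
l=4 r=18: -1+35=34 <69, l++
l=5 r=18: 8+35=43 <69, l++
l=6 r=18: 10+35=45 <69, l++
l=7 r=18: 12+35=47 <69, l++
l=8 r=18: 16+35=51 <69, l++
l=9 r=18: 19+35=54 <69, l++

l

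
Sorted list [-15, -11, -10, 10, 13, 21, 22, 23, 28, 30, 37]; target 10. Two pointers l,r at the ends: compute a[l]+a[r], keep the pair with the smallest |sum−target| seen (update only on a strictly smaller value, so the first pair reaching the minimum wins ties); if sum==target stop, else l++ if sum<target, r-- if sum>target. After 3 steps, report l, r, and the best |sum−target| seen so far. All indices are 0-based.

l=0, r=7, best |Δ|=3

l=0 r=10: -15+37=22 d=12 *, r--
l=0 r=9: -15+30=15 d=5 *, r--
l=0 r=8: -15+28=13 d=3 *, r--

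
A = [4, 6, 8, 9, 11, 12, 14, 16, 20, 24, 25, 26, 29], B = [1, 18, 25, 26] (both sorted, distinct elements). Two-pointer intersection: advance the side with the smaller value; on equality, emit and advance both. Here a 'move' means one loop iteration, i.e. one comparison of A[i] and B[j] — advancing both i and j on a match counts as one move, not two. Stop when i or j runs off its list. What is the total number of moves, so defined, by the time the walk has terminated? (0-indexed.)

14 moves

i=0 j=0: 4>1, j++
i=0 j=1: 4<18, i++
i=1 j=1: 6<18, i++
i=2 j=1: 8<18, i++
i=3 j=1: 9<18, i++
i=4 j=1: 11<18, i++
i=5 j=1: 12<18, i++
i=6 j=1: 14<18, i++
i=7 j=1: 16<18, i++
i=8 j=1: 20>18, j++
i=8 j=2: 20<25, i++
i=9 j=2: 24<25, i++
i=10 j=2: 25==25 emit, i++,j++
i=11 j=3: 26==26 emit, i++,j++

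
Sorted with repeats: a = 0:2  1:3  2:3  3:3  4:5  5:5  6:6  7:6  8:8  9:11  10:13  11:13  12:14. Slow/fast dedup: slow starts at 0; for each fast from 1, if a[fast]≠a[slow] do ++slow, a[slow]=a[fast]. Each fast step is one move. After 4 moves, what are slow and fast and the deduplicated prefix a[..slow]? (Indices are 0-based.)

(s=0,f=1) a[fast]=3≠a[slow]=2 write a[1]=3 → slow++,fast++
(s=1,f=2) a[fast]=3=a[slow] dup → fast++
(s=1,f=3) a[fast]=3=a[slow] dup → fast++
(s=1,f=4) a[fast]=5≠a[slow]=3 write a[2]=5 → slow++,fast++

slow=2, fast=5, prefix=[2, 3, 5]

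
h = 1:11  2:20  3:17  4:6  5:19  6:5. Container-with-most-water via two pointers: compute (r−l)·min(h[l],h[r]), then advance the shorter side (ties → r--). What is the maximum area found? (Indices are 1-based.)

l=1 r=6: min(11,5)*5=25 best=25 *, r--
l=1 r=5: min(11,19)*4=44 best=44 *, l++
l=2 r=5: min(20,19)*3=57 best=57 *, r--
l=2 r=4: min(20,6)*2=12 best=57, r--
l=2 r=3: min(20,17)*1=17 best=57, r--

max area = 57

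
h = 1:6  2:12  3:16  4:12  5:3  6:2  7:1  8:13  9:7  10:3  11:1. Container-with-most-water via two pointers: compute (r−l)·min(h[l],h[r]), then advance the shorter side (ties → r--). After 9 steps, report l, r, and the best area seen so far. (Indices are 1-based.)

l=3, r=4, best area=72

l=1 r=11: min(6,1)*10=10 best=10 *, r--
l=1 r=10: min(6,3)*9=27 best=27 *, r--
l=1 r=9: min(6,7)*8=48 best=48 *, l++
l=2 r=9: min(12,7)*7=49 best=49 *, r--
l=2 r=8: min(12,13)*6=72 best=72 *, l++
l=3 r=8: min(16,13)*5=65 best=72, r--
l=3 r=7: min(16,1)*4=4 best=72, r--
l=3 r=6: min(16,2)*3=6 best=72, r--
l=3 r=5: min(16,3)*2=6 best=72, r--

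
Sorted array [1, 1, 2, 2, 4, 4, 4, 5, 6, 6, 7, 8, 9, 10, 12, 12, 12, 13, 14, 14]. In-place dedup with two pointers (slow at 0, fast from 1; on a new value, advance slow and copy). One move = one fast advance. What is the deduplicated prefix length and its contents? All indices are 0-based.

(s=0,f=1) a[fast]=1=a[slow] dup → fast++
(s=0,f=2) a[fast]=2≠a[slow]=1 write a[1]=2 → slow++,fast++
(s=1,f=3) a[fast]=2=a[slow] dup → fast++
(s=1,f=4) a[fast]=4≠a[slow]=2 write a[2]=4 → slow++,fast++
(s=2,f=5) a[fast]=4=a[slow] dup → fast++
(s=2,f=6) a[fast]=4=a[slow] dup → fast++
(s=2,f=7) a[fast]=5≠a[slow]=4 write a[3]=5 → slow++,fast++
(s=3,f=8) a[fast]=6≠a[slow]=5 write a[4]=6 → slow++,fast++
(s=4,f=9) a[fast]=6=a[slow] dup → fast++
(s=4,f=10) a[fast]=7≠a[slow]=6 write a[5]=7 → slow++,fast++
(s=5,f=11) a[fast]=8≠a[slow]=7 write a[6]=8 → slow++,fast++
(s=6,f=12) a[fast]=9≠a[slow]=8 write a[7]=9 → slow++,fast++
(s=7,f=13) a[fast]=10≠a[slow]=9 write a[8]=10 → slow++,fast++
(s=8,f=14) a[fast]=12≠a[slow]=10 write a[9]=12 → slow++,fast++
(s=9,f=15) a[fast]=12=a[slow] dup → fast++
(s=9,f=16) a[fast]=12=a[slow] dup → fast++
(s=9,f=17) a[fast]=13≠a[slow]=12 write a[10]=13 → slow++,fast++
(s=10,f=18) a[fast]=14≠a[slow]=13 write a[11]=14 → slow++,fast++
(s=11,f=19) a[fast]=14=a[slow] dup → fast++

length 12; prefix = [1, 2, 4, 5, 6, 7, 8, 9, 10, 12, 13, 14]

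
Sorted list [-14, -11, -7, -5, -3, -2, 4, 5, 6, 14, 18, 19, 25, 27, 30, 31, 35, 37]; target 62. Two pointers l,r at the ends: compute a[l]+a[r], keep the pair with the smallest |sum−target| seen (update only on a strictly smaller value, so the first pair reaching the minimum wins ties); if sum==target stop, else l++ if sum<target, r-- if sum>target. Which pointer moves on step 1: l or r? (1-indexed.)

l=1 r=18: -14+37=23 d=39 *, l++

l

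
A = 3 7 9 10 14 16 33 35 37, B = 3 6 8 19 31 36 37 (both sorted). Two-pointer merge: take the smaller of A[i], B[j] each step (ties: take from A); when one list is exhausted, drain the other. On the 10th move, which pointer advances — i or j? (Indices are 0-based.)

i=0 j=0: A[i]=3<=B[j]=3 take 3, i++
i=1 j=0: A[i]=7>B[j]=3 take 3, j++
i=1 j=1: A[i]=7>B[j]=6 take 6, j++
i=1 j=2: A[i]=7<=B[j]=8 take 7, i++
i=2 j=2: A[i]=9>B[j]=8 take 8, j++
i=2 j=3: A[i]=9<=B[j]=19 take 9, i++
i=3 j=3: A[i]=10<=B[j]=19 take 10, i++
i=4 j=3: A[i]=14<=B[j]=19 take 14, i++
i=5 j=3: A[i]=16<=B[j]=19 take 16, i++
i=6 j=3: A[i]=33>B[j]=19 take 19, j++

j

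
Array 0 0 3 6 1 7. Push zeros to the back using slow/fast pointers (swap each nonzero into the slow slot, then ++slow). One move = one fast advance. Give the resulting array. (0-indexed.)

[3, 6, 1, 7, 0, 0]

slow=0 fast=0: a[fast]=0, fast++
slow=0 fast=1: a[fast]=0, fast++
slow=0 fast=2: a[fast]=3≠0 swap→a[0]=3, slow++,fast++
slow=1 fast=3: a[fast]=6≠0 swap→a[1]=6, slow++,fast++
slow=2 fast=4: a[fast]=1≠0 swap→a[2]=1, slow++,fast++
slow=3 fast=5: a[fast]=7≠0 swap→a[3]=7, slow++,fast++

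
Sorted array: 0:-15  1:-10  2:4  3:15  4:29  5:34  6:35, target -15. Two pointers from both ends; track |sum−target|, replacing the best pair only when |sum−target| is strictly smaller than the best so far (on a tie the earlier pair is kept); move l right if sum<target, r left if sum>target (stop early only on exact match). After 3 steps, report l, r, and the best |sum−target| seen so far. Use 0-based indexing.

l=0, r=3, best |Δ|=29

[0,6] -15+35=20 d=35 * → r--
[0,5] -15+34=19 d=34 * → r--
[0,4] -15+29=14 d=29 * → r--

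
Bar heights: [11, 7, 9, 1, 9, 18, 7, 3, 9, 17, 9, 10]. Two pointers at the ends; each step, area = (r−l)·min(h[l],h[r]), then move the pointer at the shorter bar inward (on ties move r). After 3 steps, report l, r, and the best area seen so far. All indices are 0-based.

l=1, r=9, best area=110

[0,11] min(11,10)*11=110 best=110 * → r--
[0,10] min(11,9)*10=90 best=110 → r--
[0,9] min(11,17)*9=99 best=110 → l++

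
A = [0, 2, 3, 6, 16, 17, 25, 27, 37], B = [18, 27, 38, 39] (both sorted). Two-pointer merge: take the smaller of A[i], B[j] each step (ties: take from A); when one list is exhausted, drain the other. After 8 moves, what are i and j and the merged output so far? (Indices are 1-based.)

i=8, j=2, merged so far=[0, 2, 3, 6, 16, 17, 18, 25]

i=1 j=1: A[i]=0<=B[j]=18 take 0, i++
i=2 j=1: A[i]=2<=B[j]=18 take 2, i++
i=3 j=1: A[i]=3<=B[j]=18 take 3, i++
i=4 j=1: A[i]=6<=B[j]=18 take 6, i++
i=5 j=1: A[i]=16<=B[j]=18 take 16, i++
i=6 j=1: A[i]=17<=B[j]=18 take 17, i++
i=7 j=1: A[i]=25>B[j]=18 take 18, j++
i=7 j=2: A[i]=25<=B[j]=27 take 25, i++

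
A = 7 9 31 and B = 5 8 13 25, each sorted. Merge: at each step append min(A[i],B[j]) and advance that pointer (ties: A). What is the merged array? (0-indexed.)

i=0 j=0: A[i]=7>B[j]=5 take 5, j++
i=0 j=1: A[i]=7<=B[j]=8 take 7, i++
i=1 j=1: A[i]=9>B[j]=8 take 8, j++
i=1 j=2: A[i]=9<=B[j]=13 take 9, i++
i=2 j=2: A[i]=31>B[j]=13 take 13, j++
i=2 j=3: A[i]=31>B[j]=25 take 25, j++
i=2 j=4: B done, take A[i]=31, i++

[5, 7, 8, 9, 13, 25, 31]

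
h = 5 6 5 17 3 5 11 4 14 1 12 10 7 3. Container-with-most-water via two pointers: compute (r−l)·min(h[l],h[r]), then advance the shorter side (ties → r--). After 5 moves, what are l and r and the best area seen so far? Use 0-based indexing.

l=3, r=11, best area=66

[0,13] min(5,3)*13=39 best=39 * → r--
[0,12] min(5,7)*12=60 best=60 * → l++
[1,12] min(6,7)*11=66 best=66 * → l++
[2,12] min(5,7)*10=50 best=66 → l++
[3,12] min(17,7)*9=63 best=66 → r--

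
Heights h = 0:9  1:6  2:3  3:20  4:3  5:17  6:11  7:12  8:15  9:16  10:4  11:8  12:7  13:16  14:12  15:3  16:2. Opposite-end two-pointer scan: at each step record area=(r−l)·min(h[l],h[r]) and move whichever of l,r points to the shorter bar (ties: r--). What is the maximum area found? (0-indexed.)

max area = 160

l=0 r=16: min(9,2)*16=32 best=32 *, r--
l=0 r=15: min(9,3)*15=45 best=45 *, r--
l=0 r=14: min(9,12)*14=126 best=126 *, l++
l=1 r=14: min(6,12)*13=78 best=126, l++
l=2 r=14: min(3,12)*12=36 best=126, l++
l=3 r=14: min(20,12)*11=132 best=132 *, r--
l=3 r=13: min(20,16)*10=160 best=160 *, r--
l=3 r=12: min(20,7)*9=63 best=160, r--
l=3 r=11: min(20,8)*8=64 best=160, r--
l=3 r=10: min(20,4)*7=28 best=160, r--
l=3 r=9: min(20,16)*6=96 best=160, r--
l=3 r=8: min(20,15)*5=75 best=160, r--
l=3 r=7: min(20,12)*4=48 best=160, r--
l=3 r=6: min(20,11)*3=33 best=160, r--
l=3 r=5: min(20,17)*2=34 best=160, r--
l=3 r=4: min(20,3)*1=3 best=160, r--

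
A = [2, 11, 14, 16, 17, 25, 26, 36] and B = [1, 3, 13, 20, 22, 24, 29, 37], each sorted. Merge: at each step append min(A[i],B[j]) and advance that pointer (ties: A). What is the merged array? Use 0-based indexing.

[1, 2, 3, 11, 13, 14, 16, 17, 20, 22, 24, 25, 26, 29, 36, 37]

[i=0,j=0] A[i]=2>B[j]=1 take 1 → j++
[i=0,j=1] A[i]=2<=B[j]=3 take 2 → i++
[i=1,j=1] A[i]=11>B[j]=3 take 3 → j++
[i=1,j=2] A[i]=11<=B[j]=13 take 11 → i++
[i=2,j=2] A[i]=14>B[j]=13 take 13 → j++
[i=2,j=3] A[i]=14<=B[j]=20 take 14 → i++
[i=3,j=3] A[i]=16<=B[j]=20 take 16 → i++
[i=4,j=3] A[i]=17<=B[j]=20 take 17 → i++
[i=5,j=3] A[i]=25>B[j]=20 take 20 → j++
[i=5,j=4] A[i]=25>B[j]=22 take 22 → j++
[i=5,j=5] A[i]=25>B[j]=24 take 24 → j++
[i=5,j=6] A[i]=25<=B[j]=29 take 25 → i++
[i=6,j=6] A[i]=26<=B[j]=29 take 26 → i++
[i=7,j=6] A[i]=36>B[j]=29 take 29 → j++
[i=7,j=7] A[i]=36<=B[j]=37 take 36 → i++
[i=8,j=7] A done, take B[j]=37 → j++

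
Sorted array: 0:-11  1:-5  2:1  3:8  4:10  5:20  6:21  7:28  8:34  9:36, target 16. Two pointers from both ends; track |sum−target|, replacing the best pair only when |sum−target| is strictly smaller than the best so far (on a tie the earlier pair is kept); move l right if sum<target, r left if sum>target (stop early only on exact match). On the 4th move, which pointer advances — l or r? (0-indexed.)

l

l=0 r=9: -11+36=25 d=9 *, r--
l=0 r=8: -11+34=23 d=7 *, r--
l=0 r=7: -11+28=17 d=1 *, r--
l=0 r=6: -11+21=10 d=6, l++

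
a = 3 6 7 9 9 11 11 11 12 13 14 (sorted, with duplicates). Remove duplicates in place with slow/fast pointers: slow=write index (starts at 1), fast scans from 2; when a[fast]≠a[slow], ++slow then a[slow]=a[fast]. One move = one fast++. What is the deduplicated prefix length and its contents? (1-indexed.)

(s=1,f=2) a[fast]=6≠a[slow]=3 write a[2]=6 → slow++,fast++
(s=2,f=3) a[fast]=7≠a[slow]=6 write a[3]=7 → slow++,fast++
(s=3,f=4) a[fast]=9≠a[slow]=7 write a[4]=9 → slow++,fast++
(s=4,f=5) a[fast]=9=a[slow] dup → fast++
(s=4,f=6) a[fast]=11≠a[slow]=9 write a[5]=11 → slow++,fast++
(s=5,f=7) a[fast]=11=a[slow] dup → fast++
(s=5,f=8) a[fast]=11=a[slow] dup → fast++
(s=5,f=9) a[fast]=12≠a[slow]=11 write a[6]=12 → slow++,fast++
(s=6,f=10) a[fast]=13≠a[slow]=12 write a[7]=13 → slow++,fast++
(s=7,f=11) a[fast]=14≠a[slow]=13 write a[8]=14 → slow++,fast++

length 8; prefix = [3, 6, 7, 9, 11, 12, 13, 14]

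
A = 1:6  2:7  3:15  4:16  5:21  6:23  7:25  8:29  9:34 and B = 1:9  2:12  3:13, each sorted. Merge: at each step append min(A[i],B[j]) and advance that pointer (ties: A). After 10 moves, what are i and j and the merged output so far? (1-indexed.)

i=1 j=1: A[i]=6<=B[j]=9 take 6, i++
i=2 j=1: A[i]=7<=B[j]=9 take 7, i++
i=3 j=1: A[i]=15>B[j]=9 take 9, j++
i=3 j=2: A[i]=15>B[j]=12 take 12, j++
i=3 j=3: A[i]=15>B[j]=13 take 13, j++
i=3 j=4: B done, take A[i]=15, i++
i=4 j=4: B done, take A[i]=16, i++
i=5 j=4: B done, take A[i]=21, i++
i=6 j=4: B done, take A[i]=23, i++
i=7 j=4: B done, take A[i]=25, i++

i=8, j=4, merged so far=[6, 7, 9, 12, 13, 15, 16, 21, 23, 25]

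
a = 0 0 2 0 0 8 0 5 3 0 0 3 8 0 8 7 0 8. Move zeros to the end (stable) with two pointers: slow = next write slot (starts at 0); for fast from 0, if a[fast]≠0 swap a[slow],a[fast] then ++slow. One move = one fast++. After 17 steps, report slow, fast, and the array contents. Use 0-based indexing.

slow=8, fast=17, a=[2, 8, 5, 3, 3, 8, 8, 7, 0, 0, 0, 0, 0, 0, 0, 0, 0, 8]

(s=0,f=0) a[fast]=0 → fast++
(s=0,f=1) a[fast]=0 → fast++
(s=0,f=2) a[fast]=2≠0 swap→a[0]=2 → slow++,fast++
(s=1,f=3) a[fast]=0 → fast++
(s=1,f=4) a[fast]=0 → fast++
(s=1,f=5) a[fast]=8≠0 swap→a[1]=8 → slow++,fast++
(s=2,f=6) a[fast]=0 → fast++
(s=2,f=7) a[fast]=5≠0 swap→a[2]=5 → slow++,fast++
(s=3,f=8) a[fast]=3≠0 swap→a[3]=3 → slow++,fast++
(s=4,f=9) a[fast]=0 → fast++
(s=4,f=10) a[fast]=0 → fast++
(s=4,f=11) a[fast]=3≠0 swap→a[4]=3 → slow++,fast++
(s=5,f=12) a[fast]=8≠0 swap→a[5]=8 → slow++,fast++
(s=6,f=13) a[fast]=0 → fast++
(s=6,f=14) a[fast]=8≠0 swap→a[6]=8 → slow++,fast++
(s=7,f=15) a[fast]=7≠0 swap→a[7]=7 → slow++,fast++
(s=8,f=16) a[fast]=0 → fast++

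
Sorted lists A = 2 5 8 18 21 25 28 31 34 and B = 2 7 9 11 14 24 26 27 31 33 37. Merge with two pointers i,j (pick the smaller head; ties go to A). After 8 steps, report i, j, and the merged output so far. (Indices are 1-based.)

[i=1,j=1] A[i]=2<=B[j]=2 take 2 → i++
[i=2,j=1] A[i]=5>B[j]=2 take 2 → j++
[i=2,j=2] A[i]=5<=B[j]=7 take 5 → i++
[i=3,j=2] A[i]=8>B[j]=7 take 7 → j++
[i=3,j=3] A[i]=8<=B[j]=9 take 8 → i++
[i=4,j=3] A[i]=18>B[j]=9 take 9 → j++
[i=4,j=4] A[i]=18>B[j]=11 take 11 → j++
[i=4,j=5] A[i]=18>B[j]=14 take 14 → j++

i=4, j=6, merged so far=[2, 2, 5, 7, 8, 9, 11, 14]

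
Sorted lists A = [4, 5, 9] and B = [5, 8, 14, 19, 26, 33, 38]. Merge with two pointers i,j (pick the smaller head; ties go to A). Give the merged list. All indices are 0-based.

[4, 5, 5, 8, 9, 14, 19, 26, 33, 38]

i=0 j=0: A[i]=4<=B[j]=5 take 4, i++
i=1 j=0: A[i]=5<=B[j]=5 take 5, i++
i=2 j=0: A[i]=9>B[j]=5 take 5, j++
i=2 j=1: A[i]=9>B[j]=8 take 8, j++
i=2 j=2: A[i]=9<=B[j]=14 take 9, i++
i=3 j=2: A done, take B[j]=14, j++
i=3 j=3: A done, take B[j]=19, j++
i=3 j=4: A done, take B[j]=26, j++
i=3 j=5: A done, take B[j]=33, j++
i=3 j=6: A done, take B[j]=38, j++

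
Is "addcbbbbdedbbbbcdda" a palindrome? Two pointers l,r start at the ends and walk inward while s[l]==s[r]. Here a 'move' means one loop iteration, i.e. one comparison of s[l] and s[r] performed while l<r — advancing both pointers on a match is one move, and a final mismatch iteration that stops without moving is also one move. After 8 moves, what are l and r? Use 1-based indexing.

l=9, r=11

[1,19] 'a'=='a' → l++,r--
[2,18] 'd'=='d' → l++,r--
[3,17] 'd'=='d' → l++,r--
[4,16] 'c'=='c' → l++,r--
[5,15] 'b'=='b' → l++,r--
[6,14] 'b'=='b' → l++,r--
[7,13] 'b'=='b' → l++,r--
[8,12] 'b'=='b' → l++,r--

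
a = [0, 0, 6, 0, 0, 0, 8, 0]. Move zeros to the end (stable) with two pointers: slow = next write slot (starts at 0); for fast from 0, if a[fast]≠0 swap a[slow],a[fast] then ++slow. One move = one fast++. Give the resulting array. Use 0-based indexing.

(s=0,f=0) a[fast]=0 → fast++
(s=0,f=1) a[fast]=0 → fast++
(s=0,f=2) a[fast]=6≠0 swap→a[0]=6 → slow++,fast++
(s=1,f=3) a[fast]=0 → fast++
(s=1,f=4) a[fast]=0 → fast++
(s=1,f=5) a[fast]=0 → fast++
(s=1,f=6) a[fast]=8≠0 swap→a[1]=8 → slow++,fast++
(s=2,f=7) a[fast]=0 → fast++

[6, 8, 0, 0, 0, 0, 0, 0]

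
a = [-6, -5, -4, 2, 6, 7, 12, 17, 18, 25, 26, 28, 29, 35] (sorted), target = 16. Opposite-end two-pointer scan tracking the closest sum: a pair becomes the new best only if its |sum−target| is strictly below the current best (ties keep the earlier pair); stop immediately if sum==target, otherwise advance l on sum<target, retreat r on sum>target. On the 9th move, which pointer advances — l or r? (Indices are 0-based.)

r

[0,13] -6+35=29 d=13 * → r--
[0,12] -6+29=23 d=7 * → r--
[0,11] -6+28=22 d=6 * → r--
[0,10] -6+26=20 d=4 * → r--
[0,9] -6+25=19 d=3 * → r--
[0,8] -6+18=12 d=4 → l++
[1,8] -5+18=13 d=3 → l++
[2,8] -4+18=14 d=2 * → l++
[3,8] 2+18=20 d=4 → r--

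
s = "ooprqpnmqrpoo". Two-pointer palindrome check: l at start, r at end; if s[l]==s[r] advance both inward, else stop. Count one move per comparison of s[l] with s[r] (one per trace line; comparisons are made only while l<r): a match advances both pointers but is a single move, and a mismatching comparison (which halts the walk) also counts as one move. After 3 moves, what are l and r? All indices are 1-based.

l=1 r=13: 'o'=='o', l++,r--
l=2 r=12: 'o'=='o', l++,r--
l=3 r=11: 'p'=='p', l++,r--

l=4, r=10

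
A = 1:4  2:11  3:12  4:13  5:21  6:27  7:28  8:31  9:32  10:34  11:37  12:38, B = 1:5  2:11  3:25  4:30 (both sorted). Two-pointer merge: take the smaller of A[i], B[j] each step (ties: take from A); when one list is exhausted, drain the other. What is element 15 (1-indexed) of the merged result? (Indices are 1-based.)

i=1 j=1: A[i]=4<=B[j]=5 take 4, i++
i=2 j=1: A[i]=11>B[j]=5 take 5, j++
i=2 j=2: A[i]=11<=B[j]=11 take 11, i++
i=3 j=2: A[i]=12>B[j]=11 take 11, j++
i=3 j=3: A[i]=12<=B[j]=25 take 12, i++
i=4 j=3: A[i]=13<=B[j]=25 take 13, i++
i=5 j=3: A[i]=21<=B[j]=25 take 21, i++
i=6 j=3: A[i]=27>B[j]=25 take 25, j++
i=6 j=4: A[i]=27<=B[j]=30 take 27, i++
i=7 j=4: A[i]=28<=B[j]=30 take 28, i++
i=8 j=4: A[i]=31>B[j]=30 take 30, j++
i=8 j=5: B done, take A[i]=31, i++
i=9 j=5: B done, take A[i]=32, i++
i=10 j=5: B done, take A[i]=34, i++
i=11 j=5: B done, take A[i]=37, i++
i=12 j=5: B done, take A[i]=38, i++

merged[15] = 37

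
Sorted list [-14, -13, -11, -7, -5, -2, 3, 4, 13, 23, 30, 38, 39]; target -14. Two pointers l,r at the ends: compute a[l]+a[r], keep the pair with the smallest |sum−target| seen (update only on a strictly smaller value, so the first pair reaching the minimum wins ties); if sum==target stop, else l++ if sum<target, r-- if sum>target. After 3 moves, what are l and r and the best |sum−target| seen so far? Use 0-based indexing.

l=0, r=9, best |Δ|=30

l=0 r=12: -14+39=25 d=39 *, r--
l=0 r=11: -14+38=24 d=38 *, r--
l=0 r=10: -14+30=16 d=30 *, r--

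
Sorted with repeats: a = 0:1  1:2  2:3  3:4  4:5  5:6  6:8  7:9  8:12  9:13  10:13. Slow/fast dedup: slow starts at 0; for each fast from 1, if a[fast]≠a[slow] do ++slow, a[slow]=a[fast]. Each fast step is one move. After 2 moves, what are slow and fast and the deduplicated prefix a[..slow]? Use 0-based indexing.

(s=0,f=1) a[fast]=2≠a[slow]=1 write a[1]=2 → slow++,fast++
(s=1,f=2) a[fast]=3≠a[slow]=2 write a[2]=3 → slow++,fast++

slow=2, fast=3, prefix=[1, 2, 3]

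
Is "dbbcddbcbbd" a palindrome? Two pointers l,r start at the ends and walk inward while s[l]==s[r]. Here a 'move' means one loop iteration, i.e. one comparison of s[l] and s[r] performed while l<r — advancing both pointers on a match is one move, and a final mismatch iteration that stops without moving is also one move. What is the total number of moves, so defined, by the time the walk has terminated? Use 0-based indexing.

5 moves

[0,10] 'd'=='d' → l++,r--
[1,9] 'b'=='b' → l++,r--
[2,8] 'b'=='b' → l++,r--
[3,7] 'c'=='c' → l++,r--
[4,6] 'd'!='b' → stop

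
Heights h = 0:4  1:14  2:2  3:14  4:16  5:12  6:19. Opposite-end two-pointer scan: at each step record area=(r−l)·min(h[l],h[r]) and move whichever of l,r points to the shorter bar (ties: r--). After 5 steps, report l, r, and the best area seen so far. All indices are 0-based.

l=5, r=6, best area=70

[0,6] min(4,19)*6=24 best=24 * → l++
[1,6] min(14,19)*5=70 best=70 * → l++
[2,6] min(2,19)*4=8 best=70 → l++
[3,6] min(14,19)*3=42 best=70 → l++
[4,6] min(16,19)*2=32 best=70 → l++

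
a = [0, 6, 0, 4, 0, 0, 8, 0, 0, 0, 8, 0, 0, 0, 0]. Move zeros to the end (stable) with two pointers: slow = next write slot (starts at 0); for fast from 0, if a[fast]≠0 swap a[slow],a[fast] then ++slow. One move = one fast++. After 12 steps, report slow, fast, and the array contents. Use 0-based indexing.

slow=4, fast=12, a=[6, 4, 8, 8, 0, 0, 0, 0, 0, 0, 0, 0, 0, 0, 0]

slow=0 fast=0: a[fast]=0, fast++
slow=0 fast=1: a[fast]=6≠0 swap→a[0]=6, slow++,fast++
slow=1 fast=2: a[fast]=0, fast++
slow=1 fast=3: a[fast]=4≠0 swap→a[1]=4, slow++,fast++
slow=2 fast=4: a[fast]=0, fast++
slow=2 fast=5: a[fast]=0, fast++
slow=2 fast=6: a[fast]=8≠0 swap→a[2]=8, slow++,fast++
slow=3 fast=7: a[fast]=0, fast++
slow=3 fast=8: a[fast]=0, fast++
slow=3 fast=9: a[fast]=0, fast++
slow=3 fast=10: a[fast]=8≠0 swap→a[3]=8, slow++,fast++
slow=4 fast=11: a[fast]=0, fast++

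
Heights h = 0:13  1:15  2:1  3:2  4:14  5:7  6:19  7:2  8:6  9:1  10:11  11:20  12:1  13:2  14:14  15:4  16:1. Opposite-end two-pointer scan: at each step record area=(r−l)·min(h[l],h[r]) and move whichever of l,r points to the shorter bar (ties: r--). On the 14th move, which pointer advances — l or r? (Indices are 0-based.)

[0,16] min(13,1)*16=16 best=16 * → r--
[0,15] min(13,4)*15=60 best=60 * → r--
[0,14] min(13,14)*14=182 best=182 * → l++
[1,14] min(15,14)*13=182 best=182 → r--
[1,13] min(15,2)*12=24 best=182 → r--
[1,12] min(15,1)*11=11 best=182 → r--
[1,11] min(15,20)*10=150 best=182 → l++
[2,11] min(1,20)*9=9 best=182 → l++
[3,11] min(2,20)*8=16 best=182 → l++
[4,11] min(14,20)*7=98 best=182 → l++
[5,11] min(7,20)*6=42 best=182 → l++
[6,11] min(19,20)*5=95 best=182 → l++
[7,11] min(2,20)*4=8 best=182 → l++
[8,11] min(6,20)*3=18 best=182 → l++

l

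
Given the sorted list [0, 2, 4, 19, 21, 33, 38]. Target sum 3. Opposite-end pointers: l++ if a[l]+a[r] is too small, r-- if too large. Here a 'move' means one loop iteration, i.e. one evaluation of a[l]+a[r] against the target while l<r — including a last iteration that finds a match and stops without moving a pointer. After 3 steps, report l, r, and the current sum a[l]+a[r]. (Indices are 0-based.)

l=0 r=6: 0+38=38 >3, r--
l=0 r=5: 0+33=33 >3, r--
l=0 r=4: 0+21=21 >3, r--

l=0, r=3, sum=19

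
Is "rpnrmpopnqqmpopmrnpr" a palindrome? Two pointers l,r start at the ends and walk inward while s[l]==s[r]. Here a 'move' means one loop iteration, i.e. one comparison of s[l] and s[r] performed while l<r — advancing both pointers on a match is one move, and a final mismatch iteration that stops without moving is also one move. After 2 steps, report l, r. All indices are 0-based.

[0,19] 'r'=='r' → l++,r--
[1,18] 'p'=='p' → l++,r--

l=2, r=17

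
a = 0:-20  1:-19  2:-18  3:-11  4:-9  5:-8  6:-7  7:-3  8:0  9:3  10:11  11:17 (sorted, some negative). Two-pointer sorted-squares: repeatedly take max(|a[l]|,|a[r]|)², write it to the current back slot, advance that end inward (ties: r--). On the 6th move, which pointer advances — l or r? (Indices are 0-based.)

l

l=0 r=11: |-20|>|17| out[11]=400, l++
l=1 r=11: |-19|>|17| out[10]=361, l++
l=2 r=11: |-18|>|17| out[9]=324, l++
l=3 r=11: |-11|<=|17| out[8]=289, r--
l=3 r=10: |-11|<=|11| out[7]=121, r--
l=3 r=9: |-11|>|3| out[6]=121, l++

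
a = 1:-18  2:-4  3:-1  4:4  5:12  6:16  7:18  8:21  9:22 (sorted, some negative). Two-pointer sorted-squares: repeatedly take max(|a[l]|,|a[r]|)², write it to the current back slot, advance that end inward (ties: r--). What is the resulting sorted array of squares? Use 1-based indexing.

l=1 r=9: |-18|<=|22| out[9]=484, r--
l=1 r=8: |-18|<=|21| out[8]=441, r--
l=1 r=7: |-18|<=|18| out[7]=324, r--
l=1 r=6: |-18|>|16| out[6]=324, l++
l=2 r=6: |-4|<=|16| out[5]=256, r--
l=2 r=5: |-4|<=|12| out[4]=144, r--
l=2 r=4: |-4|<=|4| out[3]=16, r--
l=2 r=3: |-4|>|-1| out[2]=16, l++
l=3 r=3: |-1|<=|-1| out[1]=1, r--

[1, 16, 16, 144, 256, 324, 324, 441, 484]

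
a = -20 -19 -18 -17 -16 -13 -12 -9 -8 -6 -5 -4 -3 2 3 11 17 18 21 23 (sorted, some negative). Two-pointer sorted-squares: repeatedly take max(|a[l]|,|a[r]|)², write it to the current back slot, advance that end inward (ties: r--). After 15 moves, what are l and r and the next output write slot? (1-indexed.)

l=11, r=15, next write slot=5

l=1 r=20: |-20|<=|23| out[20]=529, r--
l=1 r=19: |-20|<=|21| out[19]=441, r--
l=1 r=18: |-20|>|18| out[18]=400, l++
l=2 r=18: |-19|>|18| out[17]=361, l++
l=3 r=18: |-18|<=|18| out[16]=324, r--
l=3 r=17: |-18|>|17| out[15]=324, l++
l=4 r=17: |-17|<=|17| out[14]=289, r--
l=4 r=16: |-17|>|11| out[13]=289, l++
l=5 r=16: |-16|>|11| out[12]=256, l++
l=6 r=16: |-13|>|11| out[11]=169, l++
l=7 r=16: |-12|>|11| out[10]=144, l++
l=8 r=16: |-9|<=|11| out[9]=121, r--
l=8 r=15: |-9|>|3| out[8]=81, l++
l=9 r=15: |-8|>|3| out[7]=64, l++
l=10 r=15: |-6|>|3| out[6]=36, l++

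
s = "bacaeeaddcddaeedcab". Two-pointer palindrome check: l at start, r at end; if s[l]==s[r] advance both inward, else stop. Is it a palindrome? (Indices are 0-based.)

not a palindrome (mismatch at 3,15)

[0,18] 'b'=='b' → l++,r--
[1,17] 'a'=='a' → l++,r--
[2,16] 'c'=='c' → l++,r--
[3,15] 'a'!='d' → stop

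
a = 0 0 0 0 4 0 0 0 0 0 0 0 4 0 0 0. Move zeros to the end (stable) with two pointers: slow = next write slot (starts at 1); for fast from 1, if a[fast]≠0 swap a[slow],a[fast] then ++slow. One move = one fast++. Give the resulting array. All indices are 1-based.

slow=1 fast=1: a[fast]=0, fast++
slow=1 fast=2: a[fast]=0, fast++
slow=1 fast=3: a[fast]=0, fast++
slow=1 fast=4: a[fast]=0, fast++
slow=1 fast=5: a[fast]=4≠0 swap→a[1]=4, slow++,fast++
slow=2 fast=6: a[fast]=0, fast++
slow=2 fast=7: a[fast]=0, fast++
slow=2 fast=8: a[fast]=0, fast++
slow=2 fast=9: a[fast]=0, fast++
slow=2 fast=10: a[fast]=0, fast++
slow=2 fast=11: a[fast]=0, fast++
slow=2 fast=12: a[fast]=0, fast++
slow=2 fast=13: a[fast]=4≠0 swap→a[2]=4, slow++,fast++
slow=3 fast=14: a[fast]=0, fast++
slow=3 fast=15: a[fast]=0, fast++
slow=3 fast=16: a[fast]=0, fast++

[4, 4, 0, 0, 0, 0, 0, 0, 0, 0, 0, 0, 0, 0, 0, 0]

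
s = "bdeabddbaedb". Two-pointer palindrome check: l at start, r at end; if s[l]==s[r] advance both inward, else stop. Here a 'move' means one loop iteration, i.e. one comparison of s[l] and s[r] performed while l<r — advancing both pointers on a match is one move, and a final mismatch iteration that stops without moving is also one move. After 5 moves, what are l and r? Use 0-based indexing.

l=5, r=6

l=0 r=11: 'b'=='b', l++,r--
l=1 r=10: 'd'=='d', l++,r--
l=2 r=9: 'e'=='e', l++,r--
l=3 r=8: 'a'=='a', l++,r--
l=4 r=7: 'b'=='b', l++,r--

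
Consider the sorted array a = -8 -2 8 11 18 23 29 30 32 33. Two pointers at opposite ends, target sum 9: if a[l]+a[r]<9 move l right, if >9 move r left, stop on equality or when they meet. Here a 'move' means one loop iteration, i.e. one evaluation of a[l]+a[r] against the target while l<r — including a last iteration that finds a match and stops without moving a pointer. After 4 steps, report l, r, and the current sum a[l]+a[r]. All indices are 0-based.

[0,9] -8+33=25 >9 → r--
[0,8] -8+32=24 >9 → r--
[0,7] -8+30=22 >9 → r--
[0,6] -8+29=21 >9 → r--

l=0, r=5, sum=15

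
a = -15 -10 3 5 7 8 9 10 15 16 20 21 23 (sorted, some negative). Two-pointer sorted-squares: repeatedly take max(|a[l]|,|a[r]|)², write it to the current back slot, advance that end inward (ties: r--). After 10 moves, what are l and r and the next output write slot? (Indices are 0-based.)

l=0 r=12: |-15|<=|23| out[12]=529, r--
l=0 r=11: |-15|<=|21| out[11]=441, r--
l=0 r=10: |-15|<=|20| out[10]=400, r--
l=0 r=9: |-15|<=|16| out[9]=256, r--
l=0 r=8: |-15|<=|15| out[8]=225, r--
l=0 r=7: |-15|>|10| out[7]=225, l++
l=1 r=7: |-10|<=|10| out[6]=100, r--
l=1 r=6: |-10|>|9| out[5]=100, l++
l=2 r=6: |3|<=|9| out[4]=81, r--
l=2 r=5: |3|<=|8| out[3]=64, r--

l=2, r=4, next write slot=2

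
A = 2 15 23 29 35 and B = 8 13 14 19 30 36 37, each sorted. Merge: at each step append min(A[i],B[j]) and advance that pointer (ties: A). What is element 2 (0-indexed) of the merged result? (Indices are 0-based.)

merged[2] = 13

i=0 j=0: A[i]=2<=B[j]=8 take 2, i++
i=1 j=0: A[i]=15>B[j]=8 take 8, j++
i=1 j=1: A[i]=15>B[j]=13 take 13, j++
i=1 j=2: A[i]=15>B[j]=14 take 14, j++
i=1 j=3: A[i]=15<=B[j]=19 take 15, i++
i=2 j=3: A[i]=23>B[j]=19 take 19, j++
i=2 j=4: A[i]=23<=B[j]=30 take 23, i++
i=3 j=4: A[i]=29<=B[j]=30 take 29, i++
i=4 j=4: A[i]=35>B[j]=30 take 30, j++
i=4 j=5: A[i]=35<=B[j]=36 take 35, i++
i=5 j=5: A done, take B[j]=36, j++
i=5 j=6: A done, take B[j]=37, j++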